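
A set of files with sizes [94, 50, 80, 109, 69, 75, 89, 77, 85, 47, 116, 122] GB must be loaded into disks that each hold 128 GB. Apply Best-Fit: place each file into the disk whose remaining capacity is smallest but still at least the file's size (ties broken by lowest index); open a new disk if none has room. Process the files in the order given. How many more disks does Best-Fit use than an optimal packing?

Best-Fit: [94] [50,69] [80,47] [109] [75] [89] [77] [85] [116] [122] → 10 disks.
10 files exceed 64 GB (half the capacity), and no two of those can share a disk, so at least 10 disks are needed.
So 10 is already optimal.

0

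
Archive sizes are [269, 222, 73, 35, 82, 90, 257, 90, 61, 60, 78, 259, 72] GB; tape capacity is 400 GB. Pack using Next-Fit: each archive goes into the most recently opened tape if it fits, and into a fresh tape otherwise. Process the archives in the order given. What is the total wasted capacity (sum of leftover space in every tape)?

752

tape 1: place 269 GB, 131 GB left
tape 2: place 222 GB, 178 GB left
tape 2: place 73 GB, 105 GB left
tape 2: place 35 GB, 70 GB left
tape 3: place 82 GB, 318 GB left
tape 3: place 90 GB, 228 GB left
tape 4: place 257 GB, 143 GB left
tape 4: place 90 GB, 53 GB left
tape 5: place 61 GB, 339 GB left
tape 5: place 60 GB, 279 GB left
tape 5: place 78 GB, 201 GB left
tape 6: place 259 GB, 141 GB left
tape 6: place 72 GB, 69 GB left
6 tapes × 400 GB = 2400 GB; used 1648 GB; unused 752 GB.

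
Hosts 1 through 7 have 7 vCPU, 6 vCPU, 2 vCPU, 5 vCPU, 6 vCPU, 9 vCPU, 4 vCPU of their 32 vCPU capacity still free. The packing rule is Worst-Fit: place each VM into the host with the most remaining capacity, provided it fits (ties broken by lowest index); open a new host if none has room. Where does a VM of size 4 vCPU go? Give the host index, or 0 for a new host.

Hosts with room: host 1 (7 vCPU), host 2 (6 vCPU), host 4 (5 vCPU), host 5 (6 vCPU), host 6 (9 vCPU), host 7 (4 vCPU).
Most room is host 6 with 9 vCPU free.

6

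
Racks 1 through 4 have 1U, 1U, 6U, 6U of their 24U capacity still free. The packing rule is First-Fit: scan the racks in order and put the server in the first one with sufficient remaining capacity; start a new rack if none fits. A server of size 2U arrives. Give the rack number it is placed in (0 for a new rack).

3

Racks with room: rack 3 (6U), rack 4 (6U).
The first with room is rack 3.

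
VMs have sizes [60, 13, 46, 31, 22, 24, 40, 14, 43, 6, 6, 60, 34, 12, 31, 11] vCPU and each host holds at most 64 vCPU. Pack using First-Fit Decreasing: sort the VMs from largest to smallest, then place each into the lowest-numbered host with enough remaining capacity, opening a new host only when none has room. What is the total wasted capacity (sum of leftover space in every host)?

Sorted descending: 60, 60, 46, 43, 40, 34, 31, 31, 24, 22, 14, 13, 12, 11, 6, 6.
60 vCPU → host 1 (remaining 4 vCPU)
60 vCPU → host 2 (remaining 4 vCPU)
46 vCPU → host 3 (remaining 18 vCPU)
43 vCPU → host 4 (remaining 21 vCPU)
40 vCPU → host 5 (remaining 24 vCPU)
34 vCPU → host 6 (remaining 30 vCPU)
31 vCPU → host 7 (remaining 33 vCPU)
31 vCPU → host 7 (remaining 2 vCPU)
24 vCPU → host 5 (remaining 0 vCPU)
22 vCPU → host 6 (remaining 8 vCPU)
14 vCPU → host 3 (remaining 4 vCPU)
13 vCPU → host 4 (remaining 8 vCPU)
12 vCPU → host 8 (remaining 52 vCPU)
11 vCPU → host 8 (remaining 41 vCPU)
6 vCPU → host 4 (remaining 2 vCPU)
6 vCPU → host 6 (remaining 2 vCPU)
8 hosts × 64 vCPU = 512 vCPU; used 453 vCPU; unused 59 vCPU.

59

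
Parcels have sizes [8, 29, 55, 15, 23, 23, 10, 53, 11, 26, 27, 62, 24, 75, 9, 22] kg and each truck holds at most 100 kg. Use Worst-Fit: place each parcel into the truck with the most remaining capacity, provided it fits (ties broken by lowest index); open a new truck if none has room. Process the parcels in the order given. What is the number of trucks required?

Put 8 kg in truck 1; 92 kg remain.
Put 29 kg in truck 1; 63 kg remain.
Put 55 kg in truck 1; 8 kg remain.
Put 15 kg in truck 2; 85 kg remain.
Put 23 kg in truck 2; 62 kg remain.
Put 23 kg in truck 2; 39 kg remain.
Put 10 kg in truck 2; 29 kg remain.
Put 53 kg in truck 3; 47 kg remain.
Put 11 kg in truck 3; 36 kg remain.
Put 26 kg in truck 3; 10 kg remain.
Put 27 kg in truck 2; 2 kg remain.
Put 62 kg in truck 4; 38 kg remain.
Put 24 kg in truck 4; 14 kg remain.
Put 75 kg in truck 5; 25 kg remain.
Put 9 kg in truck 5; 16 kg remain.
Put 22 kg in truck 6; 78 kg remain.

6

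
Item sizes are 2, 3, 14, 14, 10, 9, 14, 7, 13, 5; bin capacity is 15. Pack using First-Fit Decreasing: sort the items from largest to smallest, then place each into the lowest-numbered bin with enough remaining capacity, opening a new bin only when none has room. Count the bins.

7

Sorted descending: 14, 14, 14, 13, 10, 9, 7, 5, 3, 2.
Put 14 in bin 1; 1 remain.
Put 14 in bin 2; 1 remain.
Put 14 in bin 3; 1 remain.
Put 13 in bin 4; 2 remain.
Put 10 in bin 5; 5 remain.
Put 9 in bin 6; 6 remain.
Put 7 in bin 7; 8 remain.
Put 5 in bin 5; 0 remain.
Put 3 in bin 6; 3 remain.
Put 2 in bin 4; 0 remain.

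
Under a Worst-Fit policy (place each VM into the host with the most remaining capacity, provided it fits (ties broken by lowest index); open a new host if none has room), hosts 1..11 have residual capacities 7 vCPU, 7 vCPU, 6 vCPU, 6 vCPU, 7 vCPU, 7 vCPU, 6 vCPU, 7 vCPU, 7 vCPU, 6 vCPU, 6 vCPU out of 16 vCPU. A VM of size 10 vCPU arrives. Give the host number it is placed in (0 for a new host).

No host has ≥ 10 vCPU free, so a new host is opened.

0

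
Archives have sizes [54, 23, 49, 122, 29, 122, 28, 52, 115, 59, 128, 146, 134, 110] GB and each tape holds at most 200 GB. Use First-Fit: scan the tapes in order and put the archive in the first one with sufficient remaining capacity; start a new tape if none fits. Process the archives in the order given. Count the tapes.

tape 1: place 54 GB, 146 GB left
tape 1: place 23 GB, 123 GB left
tape 1: place 49 GB, 74 GB left
tape 2: place 122 GB, 78 GB left
tape 1: place 29 GB, 45 GB left
tape 3: place 122 GB, 78 GB left
tape 1: place 28 GB, 17 GB left
tape 2: place 52 GB, 26 GB left
tape 4: place 115 GB, 85 GB left
tape 3: place 59 GB, 19 GB left
tape 5: place 128 GB, 72 GB left
tape 6: place 146 GB, 54 GB left
tape 7: place 134 GB, 66 GB left
tape 8: place 110 GB, 90 GB left

8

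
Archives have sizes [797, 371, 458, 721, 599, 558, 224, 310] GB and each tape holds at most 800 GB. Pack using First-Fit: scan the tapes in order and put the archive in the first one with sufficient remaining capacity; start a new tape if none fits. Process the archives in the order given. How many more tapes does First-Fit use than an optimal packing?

First-Fit: [797] [371,224] [458,310] [721] [599] [558] → 6 tapes.
Total size 4038 GB; any packing needs at least ⌈4038/800⌉ = 6 tapes.
So 6 is already optimal.

0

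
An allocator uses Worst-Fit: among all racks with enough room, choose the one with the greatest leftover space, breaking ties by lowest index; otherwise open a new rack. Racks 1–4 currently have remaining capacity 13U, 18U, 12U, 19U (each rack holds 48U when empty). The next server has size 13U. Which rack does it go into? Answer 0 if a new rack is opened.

4

Racks with room: rack 1 (13U), rack 2 (18U), rack 4 (19U).
Most room is rack 4 with 19U free.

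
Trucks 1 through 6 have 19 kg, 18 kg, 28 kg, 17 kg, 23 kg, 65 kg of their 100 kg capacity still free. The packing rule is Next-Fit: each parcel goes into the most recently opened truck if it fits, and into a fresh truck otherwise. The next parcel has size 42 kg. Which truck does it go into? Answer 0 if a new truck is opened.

6

Next-Fit only looks at truck 6, which has 65 kg free.
42 kg fits there.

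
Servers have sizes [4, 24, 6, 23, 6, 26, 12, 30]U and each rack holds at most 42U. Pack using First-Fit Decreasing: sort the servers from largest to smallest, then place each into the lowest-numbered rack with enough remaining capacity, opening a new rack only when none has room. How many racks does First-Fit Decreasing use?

Sorted descending: 30, 26, 24, 23, 12, 6, 6, 4.
30U → rack 1 (remaining 12U)
26U → rack 2 (remaining 16U)
24U → rack 3 (remaining 18U)
23U → rack 4 (remaining 19U)
12U → rack 1 (remaining 0U)
6U → rack 2 (remaining 10U)
6U → rack 2 (remaining 4U)
4U → rack 2 (remaining 0U)
Final racks: [30,12] [26,6,6,4] [24] [23].

4 racks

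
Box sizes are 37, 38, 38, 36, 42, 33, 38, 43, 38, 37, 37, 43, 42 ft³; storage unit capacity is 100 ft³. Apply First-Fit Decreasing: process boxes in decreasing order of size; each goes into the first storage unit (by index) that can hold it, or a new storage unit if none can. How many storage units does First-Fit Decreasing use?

7 storage units

Sorted descending: 43, 43, 42, 42, 38, 38, 38, 38, 37, 37, 37, 36, 33.
storage unit 1: place 43 ft³, 57 ft³ left
storage unit 1: place 43 ft³, 14 ft³ left
storage unit 2: place 42 ft³, 58 ft³ left
storage unit 2: place 42 ft³, 16 ft³ left
storage unit 3: place 38 ft³, 62 ft³ left
storage unit 3: place 38 ft³, 24 ft³ left
storage unit 4: place 38 ft³, 62 ft³ left
storage unit 4: place 38 ft³, 24 ft³ left
storage unit 5: place 37 ft³, 63 ft³ left
storage unit 5: place 37 ft³, 26 ft³ left
storage unit 6: place 37 ft³, 63 ft³ left
storage unit 6: place 36 ft³, 27 ft³ left
storage unit 7: place 33 ft³, 67 ft³ left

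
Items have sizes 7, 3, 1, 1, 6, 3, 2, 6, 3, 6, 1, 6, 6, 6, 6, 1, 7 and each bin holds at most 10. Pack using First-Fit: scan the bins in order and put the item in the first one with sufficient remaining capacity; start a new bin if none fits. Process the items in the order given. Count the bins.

9

Put 7 in bin 1; 3 remain.
Put 3 in bin 1; 0 remain.
Put 1 in bin 2; 9 remain.
Put 1 in bin 2; 8 remain.
Put 6 in bin 2; 2 remain.
Put 3 in bin 3; 7 remain.
Put 2 in bin 2; 0 remain.
Put 6 in bin 3; 1 remain.
Put 3 in bin 4; 7 remain.
Put 6 in bin 4; 1 remain.
Put 1 in bin 3; 0 remain.
Put 6 in bin 5; 4 remain.
Put 6 in bin 6; 4 remain.
Put 6 in bin 7; 4 remain.
Put 6 in bin 8; 4 remain.
Put 1 in bin 4; 0 remain.
Put 7 in bin 9; 3 remain.
Final bins: [7,3] [1,1,6,2] [3,6,1] [3,6,1] [6] [6] [6] [6] [7].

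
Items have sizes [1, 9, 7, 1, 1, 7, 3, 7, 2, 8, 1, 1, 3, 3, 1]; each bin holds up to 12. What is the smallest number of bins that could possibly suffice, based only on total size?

5

Total size = 1 + 9 + 7 + 1 + 1 + 7 + 3 + 7 + 2 + 8 + 1 + 1 + 3 + 3 + 1 = 55.
⌈55 / 12⌉ = 5.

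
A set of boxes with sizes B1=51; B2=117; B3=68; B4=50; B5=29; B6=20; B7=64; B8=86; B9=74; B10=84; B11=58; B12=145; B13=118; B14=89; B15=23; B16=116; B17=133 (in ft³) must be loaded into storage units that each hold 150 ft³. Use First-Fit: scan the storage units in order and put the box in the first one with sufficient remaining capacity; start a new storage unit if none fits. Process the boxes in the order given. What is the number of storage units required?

storage unit 1: place B1 (51 ft³), 99 ft³ left
storage unit 2: place B2 (117 ft³), 33 ft³ left
storage unit 1: place B3 (68 ft³), 31 ft³ left
storage unit 3: place B4 (50 ft³), 100 ft³ left
storage unit 1: place B5 (29 ft³), 2 ft³ left
storage unit 2: place B6 (20 ft³), 13 ft³ left
storage unit 3: place B7 (64 ft³), 36 ft³ left
storage unit 4: place B8 (86 ft³), 64 ft³ left
storage unit 5: place B9 (74 ft³), 76 ft³ left
storage unit 6: place B10 (84 ft³), 66 ft³ left
storage unit 4: place B11 (58 ft³), 6 ft³ left
storage unit 7: place B12 (145 ft³), 5 ft³ left
storage unit 8: place B13 (118 ft³), 32 ft³ left
storage unit 9: place B14 (89 ft³), 61 ft³ left
storage unit 3: place B15 (23 ft³), 13 ft³ left
storage unit 10: place B16 (116 ft³), 34 ft³ left
storage unit 11: place B17 (133 ft³), 17 ft³ left

11 storage units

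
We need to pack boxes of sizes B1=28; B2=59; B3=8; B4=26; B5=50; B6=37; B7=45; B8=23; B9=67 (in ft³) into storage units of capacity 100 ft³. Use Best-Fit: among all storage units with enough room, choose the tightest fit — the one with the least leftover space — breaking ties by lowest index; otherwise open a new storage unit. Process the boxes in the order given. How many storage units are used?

storage unit 1: place B1 (28 ft³), 72 ft³ left
storage unit 1: place B2 (59 ft³), 13 ft³ left
storage unit 1: place B3 (8 ft³), 5 ft³ left
storage unit 2: place B4 (26 ft³), 74 ft³ left
storage unit 2: place B5 (50 ft³), 24 ft³ left
storage unit 3: place B6 (37 ft³), 63 ft³ left
storage unit 3: place B7 (45 ft³), 18 ft³ left
storage unit 2: place B8 (23 ft³), 1 ft³ left
storage unit 4: place B9 (67 ft³), 33 ft³ left
Final storage units: [28,59,8] [26,50,23] [37,45] [67].

4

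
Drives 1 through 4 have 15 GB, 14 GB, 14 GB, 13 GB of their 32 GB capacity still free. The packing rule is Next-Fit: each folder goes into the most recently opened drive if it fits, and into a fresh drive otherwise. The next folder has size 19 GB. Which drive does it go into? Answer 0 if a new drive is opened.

0

Next-Fit only looks at drive 4, which has 13 GB free.
19 GB does not fit, so a new drive is opened.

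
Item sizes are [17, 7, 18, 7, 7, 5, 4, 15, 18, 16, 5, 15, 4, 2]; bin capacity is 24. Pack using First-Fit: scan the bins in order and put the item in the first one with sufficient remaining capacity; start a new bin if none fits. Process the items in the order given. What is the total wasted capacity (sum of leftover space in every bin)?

28

17 → bin 1 (remaining 7)
7 → bin 1 (remaining 0)
18 → bin 2 (remaining 6)
7 → bin 3 (remaining 17)
7 → bin 3 (remaining 10)
5 → bin 2 (remaining 1)
4 → bin 3 (remaining 6)
15 → bin 4 (remaining 9)
18 → bin 5 (remaining 6)
16 → bin 6 (remaining 8)
5 → bin 3 (remaining 1)
15 → bin 7 (remaining 9)
4 → bin 4 (remaining 5)
2 → bin 4 (remaining 3)
7 bins × 24 = 168; used 140; unused 28.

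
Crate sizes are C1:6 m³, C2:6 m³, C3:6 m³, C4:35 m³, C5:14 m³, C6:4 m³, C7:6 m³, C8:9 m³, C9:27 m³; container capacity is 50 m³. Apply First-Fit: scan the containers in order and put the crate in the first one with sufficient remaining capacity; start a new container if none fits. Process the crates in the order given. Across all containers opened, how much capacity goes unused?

container 1: place C1 (6 m³), 44 m³ left
container 1: place C2 (6 m³), 38 m³ left
container 1: place C3 (6 m³), 32 m³ left
container 2: place C4 (35 m³), 15 m³ left
container 1: place C5 (14 m³), 18 m³ left
container 1: place C6 (4 m³), 14 m³ left
container 1: place C7 (6 m³), 8 m³ left
container 2: place C8 (9 m³), 6 m³ left
container 3: place C9 (27 m³), 23 m³ left
3 containers × 50 m³ = 150 m³; used 113 m³; unused 37 m³.

37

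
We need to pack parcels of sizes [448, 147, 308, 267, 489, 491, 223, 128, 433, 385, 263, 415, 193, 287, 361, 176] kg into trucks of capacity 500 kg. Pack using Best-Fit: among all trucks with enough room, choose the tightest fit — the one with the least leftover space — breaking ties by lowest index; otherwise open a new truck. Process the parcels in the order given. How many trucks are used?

Put 448 kg in truck 1; 52 kg remain.
Put 147 kg in truck 2; 353 kg remain.
Put 308 kg in truck 2; 45 kg remain.
Put 267 kg in truck 3; 233 kg remain.
Put 489 kg in truck 4; 11 kg remain.
Put 491 kg in truck 5; 9 kg remain.
Put 223 kg in truck 3; 10 kg remain.
Put 128 kg in truck 6; 372 kg remain.
Put 433 kg in truck 7; 67 kg remain.
Put 385 kg in truck 8; 115 kg remain.
Put 263 kg in truck 6; 109 kg remain.
Put 415 kg in truck 9; 85 kg remain.
Put 193 kg in truck 10; 307 kg remain.
Put 287 kg in truck 10; 20 kg remain.
Put 361 kg in truck 11; 139 kg remain.
Put 176 kg in truck 12; 324 kg remain.

12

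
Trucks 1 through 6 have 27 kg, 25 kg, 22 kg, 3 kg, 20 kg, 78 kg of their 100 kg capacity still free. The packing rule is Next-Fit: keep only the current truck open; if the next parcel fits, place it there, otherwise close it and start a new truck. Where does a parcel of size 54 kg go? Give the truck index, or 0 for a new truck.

Next-Fit only looks at truck 6, which has 78 kg free.
54 kg fits there.

6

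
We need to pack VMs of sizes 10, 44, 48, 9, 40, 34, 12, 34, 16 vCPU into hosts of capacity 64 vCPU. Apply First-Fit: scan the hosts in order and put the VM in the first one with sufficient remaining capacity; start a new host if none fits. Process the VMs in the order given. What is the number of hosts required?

10 vCPU → host 1 (remaining 54 vCPU)
44 vCPU → host 1 (remaining 10 vCPU)
48 vCPU → host 2 (remaining 16 vCPU)
9 vCPU → host 1 (remaining 1 vCPU)
40 vCPU → host 3 (remaining 24 vCPU)
34 vCPU → host 4 (remaining 30 vCPU)
12 vCPU → host 2 (remaining 4 vCPU)
34 vCPU → host 5 (remaining 30 vCPU)
16 vCPU → host 3 (remaining 8 vCPU)
Final hosts: [10,44,9] [48,12] [40,16] [34] [34].

5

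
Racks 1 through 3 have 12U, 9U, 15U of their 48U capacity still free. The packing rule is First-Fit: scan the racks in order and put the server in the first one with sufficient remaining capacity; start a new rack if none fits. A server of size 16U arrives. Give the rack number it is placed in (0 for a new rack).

0

No rack has ≥ 16U free, so a new rack is opened.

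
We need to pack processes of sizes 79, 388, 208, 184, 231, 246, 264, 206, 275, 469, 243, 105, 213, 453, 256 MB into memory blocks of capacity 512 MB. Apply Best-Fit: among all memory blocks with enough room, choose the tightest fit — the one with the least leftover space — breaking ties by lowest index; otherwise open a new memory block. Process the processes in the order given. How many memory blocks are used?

Put 79 MB in memory block 1; 433 MB remain.
Put 388 MB in memory block 1; 45 MB remain.
Put 208 MB in memory block 2; 304 MB remain.
Put 184 MB in memory block 2; 120 MB remain.
Put 231 MB in memory block 3; 281 MB remain.
Put 246 MB in memory block 3; 35 MB remain.
Put 264 MB in memory block 4; 248 MB remain.
Put 206 MB in memory block 4; 42 MB remain.
Put 275 MB in memory block 5; 237 MB remain.
Put 469 MB in memory block 6; 43 MB remain.
Put 243 MB in memory block 7; 269 MB remain.
Put 105 MB in memory block 2; 15 MB remain.
Put 213 MB in memory block 5; 24 MB remain.
Put 453 MB in memory block 8; 59 MB remain.
Put 256 MB in memory block 7; 13 MB remain.
Final memory blocks: [79,388] [208,184,105] [231,246] [264,206] [275,213] [469] [243,256] [453].

8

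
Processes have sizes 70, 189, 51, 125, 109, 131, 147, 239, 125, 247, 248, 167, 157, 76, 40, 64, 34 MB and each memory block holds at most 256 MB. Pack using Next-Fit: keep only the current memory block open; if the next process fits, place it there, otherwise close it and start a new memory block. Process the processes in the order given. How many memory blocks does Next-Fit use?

12

Put 70 MB in memory block 1; 186 MB remain.
Put 189 MB in memory block 2; 67 MB remain.
Put 51 MB in memory block 2; 16 MB remain.
Put 125 MB in memory block 3; 131 MB remain.
Put 109 MB in memory block 3; 22 MB remain.
Put 131 MB in memory block 4; 125 MB remain.
Put 147 MB in memory block 5; 109 MB remain.
Put 239 MB in memory block 6; 17 MB remain.
Put 125 MB in memory block 7; 131 MB remain.
Put 247 MB in memory block 8; 9 MB remain.
Put 248 MB in memory block 9; 8 MB remain.
Put 167 MB in memory block 10; 89 MB remain.
Put 157 MB in memory block 11; 99 MB remain.
Put 76 MB in memory block 11; 23 MB remain.
Put 40 MB in memory block 12; 216 MB remain.
Put 64 MB in memory block 12; 152 MB remain.
Put 34 MB in memory block 12; 118 MB remain.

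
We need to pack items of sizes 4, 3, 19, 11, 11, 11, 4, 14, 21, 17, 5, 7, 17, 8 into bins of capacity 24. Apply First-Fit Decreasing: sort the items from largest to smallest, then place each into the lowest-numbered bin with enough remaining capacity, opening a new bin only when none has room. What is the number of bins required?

Sorted descending: 21, 19, 17, 17, 14, 11, 11, 11, 8, 7, 5, 4, 4, 3.
Put 21 in bin 1; 3 remain.
Put 19 in bin 2; 5 remain.
Put 17 in bin 3; 7 remain.
Put 17 in bin 4; 7 remain.
Put 14 in bin 5; 10 remain.
Put 11 in bin 6; 13 remain.
Put 11 in bin 6; 2 remain.
Put 11 in bin 7; 13 remain.
Put 8 in bin 5; 2 remain.
Put 7 in bin 3; 0 remain.
Put 5 in bin 2; 0 remain.
Put 4 in bin 4; 3 remain.
Put 4 in bin 7; 9 remain.
Put 3 in bin 1; 0 remain.

7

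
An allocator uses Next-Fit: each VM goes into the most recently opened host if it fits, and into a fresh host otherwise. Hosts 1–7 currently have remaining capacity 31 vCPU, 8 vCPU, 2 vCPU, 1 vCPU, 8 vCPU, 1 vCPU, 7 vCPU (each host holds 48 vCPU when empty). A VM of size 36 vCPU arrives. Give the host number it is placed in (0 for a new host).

Next-Fit only looks at host 7, which has 7 vCPU free.
36 vCPU does not fit, so a new host is opened.

0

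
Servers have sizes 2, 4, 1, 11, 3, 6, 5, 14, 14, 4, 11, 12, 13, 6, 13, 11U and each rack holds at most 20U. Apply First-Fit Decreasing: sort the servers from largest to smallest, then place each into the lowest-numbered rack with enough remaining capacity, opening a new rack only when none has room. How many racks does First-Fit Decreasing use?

8

Sorted descending: 14, 14, 13, 13, 12, 11, 11, 11, 6, 6, 5, 4, 4, 3, 2, 1.
14U → rack 1 (remaining 6U)
14U → rack 2 (remaining 6U)
13U → rack 3 (remaining 7U)
13U → rack 4 (remaining 7U)
12U → rack 5 (remaining 8U)
11U → rack 6 (remaining 9U)
11U → rack 7 (remaining 9U)
11U → rack 8 (remaining 9U)
6U → rack 1 (remaining 0U)
6U → rack 2 (remaining 0U)
5U → rack 3 (remaining 2U)
4U → rack 4 (remaining 3U)
4U → rack 5 (remaining 4U)
3U → rack 4 (remaining 0U)
2U → rack 3 (remaining 0U)
1U → rack 5 (remaining 3U)
Final racks: [14,6] [14,6] [13,5,2] [13,4,3] [12,4,1] [11] [11] [11].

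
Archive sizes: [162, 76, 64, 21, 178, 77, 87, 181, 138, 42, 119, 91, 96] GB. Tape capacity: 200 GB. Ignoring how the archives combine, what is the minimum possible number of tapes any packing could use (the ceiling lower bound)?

Total size = 162 + 76 + 64 + 21 + 178 + 77 + 87 + 181 + 138 + 42 + 119 + 91 + 96 = 1332 GB.
⌈1332 / 200⌉ = 7.

7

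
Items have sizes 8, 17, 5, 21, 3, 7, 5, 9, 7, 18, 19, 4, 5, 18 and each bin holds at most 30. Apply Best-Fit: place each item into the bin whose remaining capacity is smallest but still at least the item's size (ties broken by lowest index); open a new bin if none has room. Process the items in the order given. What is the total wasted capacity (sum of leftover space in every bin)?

8 → bin 1 (remaining 22)
17 → bin 1 (remaining 5)
5 → bin 1 (remaining 0)
21 → bin 2 (remaining 9)
3 → bin 2 (remaining 6)
7 → bin 3 (remaining 23)
5 → bin 2 (remaining 1)
9 → bin 3 (remaining 14)
7 → bin 3 (remaining 7)
18 → bin 4 (remaining 12)
19 → bin 5 (remaining 11)
4 → bin 3 (remaining 3)
5 → bin 5 (remaining 6)
18 → bin 6 (remaining 12)
6 bins × 30 = 180; used 146; unused 34.

34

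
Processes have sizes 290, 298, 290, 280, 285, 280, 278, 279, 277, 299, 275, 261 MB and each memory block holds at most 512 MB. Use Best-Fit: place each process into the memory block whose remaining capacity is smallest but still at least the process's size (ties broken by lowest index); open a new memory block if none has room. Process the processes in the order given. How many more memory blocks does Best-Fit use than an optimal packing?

Best-Fit: [290] [298] [290] [280] [285] [280] [278] [279] [277] [299] [275] [261] → 12 memory blocks.
12 processes exceed 256 MB (half the capacity), and no two of those can share a memory block, so at least 12 memory blocks are needed.
So 12 is already optimal.

0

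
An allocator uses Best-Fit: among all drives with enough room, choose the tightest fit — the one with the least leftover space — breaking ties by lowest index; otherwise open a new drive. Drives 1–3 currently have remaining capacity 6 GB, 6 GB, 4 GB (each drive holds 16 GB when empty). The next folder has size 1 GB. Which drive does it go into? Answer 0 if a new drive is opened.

Drives with room: drive 1 (6 GB), drive 2 (6 GB), drive 3 (4 GB).
Tightest fit is drive 3 with 4 GB free.

3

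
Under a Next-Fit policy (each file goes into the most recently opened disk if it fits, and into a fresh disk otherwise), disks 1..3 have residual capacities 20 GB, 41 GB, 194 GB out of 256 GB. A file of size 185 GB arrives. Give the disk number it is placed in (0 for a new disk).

Next-Fit only looks at disk 3, which has 194 GB free.
185 GB fits there.

3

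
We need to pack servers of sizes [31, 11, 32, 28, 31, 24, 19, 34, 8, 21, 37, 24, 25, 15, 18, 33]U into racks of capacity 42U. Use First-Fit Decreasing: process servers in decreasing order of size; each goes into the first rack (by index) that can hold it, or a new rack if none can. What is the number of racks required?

11

Sorted descending: 37, 34, 33, 32, 31, 31, 28, 25, 24, 24, 21, 19, 18, 15, 11, 8.
Put 37U in rack 1; 5U remain.
Put 34U in rack 2; 8U remain.
Put 33U in rack 3; 9U remain.
Put 32U in rack 4; 10U remain.
Put 31U in rack 5; 11U remain.
Put 31U in rack 6; 11U remain.
Put 28U in rack 7; 14U remain.
Put 25U in rack 8; 17U remain.
Put 24U in rack 9; 18U remain.
Put 24U in rack 10; 18U remain.
Put 21U in rack 11; 21U remain.
Put 19U in rack 11; 2U remain.
Put 18U in rack 9; 0U remain.
Put 15U in rack 8; 2U remain.
Put 11U in rack 5; 0U remain.
Put 8U in rack 2; 0U remain.
Final racks: [37] [34,8] [33] [32] [31,11] [31] [28] [25,15] [24,18] [24] [21,19].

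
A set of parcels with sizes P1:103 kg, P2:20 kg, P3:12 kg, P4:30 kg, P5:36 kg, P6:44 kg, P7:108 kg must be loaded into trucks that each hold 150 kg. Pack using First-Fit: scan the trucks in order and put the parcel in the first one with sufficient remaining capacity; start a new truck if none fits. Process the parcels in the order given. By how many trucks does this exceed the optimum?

First-Fit: [103,20,12] [30,36,44] [108] → 3 trucks.
Total size 353 kg; any packing needs at least ⌈353/150⌉ = 3 trucks.
So 3 is already optimal.

0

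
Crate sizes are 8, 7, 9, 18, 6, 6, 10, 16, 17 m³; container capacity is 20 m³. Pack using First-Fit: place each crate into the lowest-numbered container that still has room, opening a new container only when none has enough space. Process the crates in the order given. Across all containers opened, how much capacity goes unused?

container 1: place 8 m³, 12 m³ left
container 1: place 7 m³, 5 m³ left
container 2: place 9 m³, 11 m³ left
container 3: place 18 m³, 2 m³ left
container 2: place 6 m³, 5 m³ left
container 4: place 6 m³, 14 m³ left
container 4: place 10 m³, 4 m³ left
container 5: place 16 m³, 4 m³ left
container 6: place 17 m³, 3 m³ left
6 containers × 20 m³ = 120 m³; used 97 m³; unused 23 m³.

23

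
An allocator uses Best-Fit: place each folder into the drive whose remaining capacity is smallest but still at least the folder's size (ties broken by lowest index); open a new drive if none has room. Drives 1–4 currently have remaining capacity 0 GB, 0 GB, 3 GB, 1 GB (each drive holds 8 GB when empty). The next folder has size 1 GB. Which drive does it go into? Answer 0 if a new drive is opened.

4

Drives with room: drive 3 (3 GB), drive 4 (1 GB).
Tightest fit is drive 4 with 1 GB free.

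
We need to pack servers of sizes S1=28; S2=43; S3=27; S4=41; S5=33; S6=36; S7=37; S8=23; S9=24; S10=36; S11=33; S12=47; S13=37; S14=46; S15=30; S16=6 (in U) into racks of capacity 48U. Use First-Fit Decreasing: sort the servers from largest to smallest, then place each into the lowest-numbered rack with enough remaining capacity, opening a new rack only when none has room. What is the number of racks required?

14

Sorted descending: 47, 46, 43, 41, 37, 37, 36, 36, 33, 33, 30, 28, 27, 24, 23, 6.
Put 47U in rack 1; 1U remain.
Put 46U in rack 2; 2U remain.
Put 43U in rack 3; 5U remain.
Put 41U in rack 4; 7U remain.
Put 37U in rack 5; 11U remain.
Put 37U in rack 6; 11U remain.
Put 36U in rack 7; 12U remain.
Put 36U in rack 8; 12U remain.
Put 33U in rack 9; 15U remain.
Put 33U in rack 10; 15U remain.
Put 30U in rack 11; 18U remain.
Put 28U in rack 12; 20U remain.
Put 27U in rack 13; 21U remain.
Put 24U in rack 14; 24U remain.
Put 23U in rack 14; 1U remain.
Put 6U in rack 4; 1U remain.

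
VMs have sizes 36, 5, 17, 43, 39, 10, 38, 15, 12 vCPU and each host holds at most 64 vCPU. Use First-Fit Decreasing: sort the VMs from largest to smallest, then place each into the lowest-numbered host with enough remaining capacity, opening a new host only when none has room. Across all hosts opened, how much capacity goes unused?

Sorted descending: 43, 39, 38, 36, 17, 15, 12, 10, 5.
43 vCPU → host 1 (remaining 21 vCPU)
39 vCPU → host 2 (remaining 25 vCPU)
38 vCPU → host 3 (remaining 26 vCPU)
36 vCPU → host 4 (remaining 28 vCPU)
17 vCPU → host 1 (remaining 4 vCPU)
15 vCPU → host 2 (remaining 10 vCPU)
12 vCPU → host 3 (remaining 14 vCPU)
10 vCPU → host 2 (remaining 0 vCPU)
5 vCPU → host 3 (remaining 9 vCPU)
4 hosts × 64 vCPU = 256 vCPU; used 215 vCPU; unused 41 vCPU.

41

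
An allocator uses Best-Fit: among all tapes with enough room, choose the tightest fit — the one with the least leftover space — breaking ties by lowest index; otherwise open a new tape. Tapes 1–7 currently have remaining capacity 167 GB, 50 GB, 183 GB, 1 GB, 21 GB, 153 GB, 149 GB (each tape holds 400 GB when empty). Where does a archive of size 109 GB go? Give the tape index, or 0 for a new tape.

7

Tapes with room: tape 1 (167 GB), tape 3 (183 GB), tape 6 (153 GB), tape 7 (149 GB).
Tightest fit is tape 7 with 149 GB free.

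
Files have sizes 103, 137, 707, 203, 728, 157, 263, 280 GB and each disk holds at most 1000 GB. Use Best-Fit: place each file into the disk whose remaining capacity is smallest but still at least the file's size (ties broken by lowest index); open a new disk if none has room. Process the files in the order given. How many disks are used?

disk 1: place 103 GB, 897 GB left
disk 1: place 137 GB, 760 GB left
disk 1: place 707 GB, 53 GB left
disk 2: place 203 GB, 797 GB left
disk 2: place 728 GB, 69 GB left
disk 3: place 157 GB, 843 GB left
disk 3: place 263 GB, 580 GB left
disk 3: place 280 GB, 300 GB left

3 disks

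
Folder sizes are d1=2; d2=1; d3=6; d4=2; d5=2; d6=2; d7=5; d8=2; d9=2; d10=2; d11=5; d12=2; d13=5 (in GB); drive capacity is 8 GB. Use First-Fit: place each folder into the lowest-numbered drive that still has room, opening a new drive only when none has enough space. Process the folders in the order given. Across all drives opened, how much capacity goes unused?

Put d1 (2 GB) in drive 1; 6 GB remain.
Put d2 (1 GB) in drive 1; 5 GB remain.
Put d3 (6 GB) in drive 2; 2 GB remain.
Put d4 (2 GB) in drive 1; 3 GB remain.
Put d5 (2 GB) in drive 1; 1 GB remain.
Put d6 (2 GB) in drive 2; 0 GB remain.
Put d7 (5 GB) in drive 3; 3 GB remain.
Put d8 (2 GB) in drive 3; 1 GB remain.
Put d9 (2 GB) in drive 4; 6 GB remain.
Put d10 (2 GB) in drive 4; 4 GB remain.
Put d11 (5 GB) in drive 5; 3 GB remain.
Put d12 (2 GB) in drive 4; 2 GB remain.
Put d13 (5 GB) in drive 6; 3 GB remain.
6 drives × 8 GB = 48 GB; used 38 GB; unused 10 GB.

10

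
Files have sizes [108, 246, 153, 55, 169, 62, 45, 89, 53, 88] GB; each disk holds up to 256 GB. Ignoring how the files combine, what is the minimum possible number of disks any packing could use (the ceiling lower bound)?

5

Total size = 108 + 246 + 153 + 55 + 169 + 62 + 45 + 89 + 53 + 88 = 1068 GB.
⌈1068 / 256⌉ = 5.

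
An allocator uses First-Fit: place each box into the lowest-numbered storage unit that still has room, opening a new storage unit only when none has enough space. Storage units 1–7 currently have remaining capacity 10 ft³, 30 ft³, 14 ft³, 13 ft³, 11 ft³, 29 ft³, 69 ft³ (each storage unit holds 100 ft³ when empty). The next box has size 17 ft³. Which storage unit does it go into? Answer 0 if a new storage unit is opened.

Storage units with room: storage unit 2 (30 ft³), storage unit 6 (29 ft³), storage unit 7 (69 ft³).
The first with room is storage unit 2.

2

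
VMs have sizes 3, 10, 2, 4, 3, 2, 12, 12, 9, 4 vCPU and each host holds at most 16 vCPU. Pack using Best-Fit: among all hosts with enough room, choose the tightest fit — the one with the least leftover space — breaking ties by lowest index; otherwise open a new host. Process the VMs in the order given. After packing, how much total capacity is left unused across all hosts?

host 1: place 3 vCPU, 13 vCPU left
host 1: place 10 vCPU, 3 vCPU left
host 1: place 2 vCPU, 1 vCPU left
host 2: place 4 vCPU, 12 vCPU left
host 2: place 3 vCPU, 9 vCPU left
host 2: place 2 vCPU, 7 vCPU left
host 3: place 12 vCPU, 4 vCPU left
host 4: place 12 vCPU, 4 vCPU left
host 5: place 9 vCPU, 7 vCPU left
host 3: place 4 vCPU, 0 vCPU left
5 hosts × 16 vCPU = 80 vCPU; used 61 vCPU; unused 19 vCPU.

19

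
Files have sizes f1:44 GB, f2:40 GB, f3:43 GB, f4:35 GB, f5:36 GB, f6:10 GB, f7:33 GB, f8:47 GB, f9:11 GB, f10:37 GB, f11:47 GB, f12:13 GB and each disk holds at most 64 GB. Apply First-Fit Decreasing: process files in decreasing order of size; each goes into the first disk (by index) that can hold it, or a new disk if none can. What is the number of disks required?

9

Sorted descending: 47, 47, 44, 43, 40, 37, 36, 35, 33, 13, 11, 10.
47 GB → disk 1 (remaining 17 GB)
47 GB → disk 2 (remaining 17 GB)
44 GB → disk 3 (remaining 20 GB)
43 GB → disk 4 (remaining 21 GB)
40 GB → disk 5 (remaining 24 GB)
37 GB → disk 6 (remaining 27 GB)
36 GB → disk 7 (remaining 28 GB)
35 GB → disk 8 (remaining 29 GB)
33 GB → disk 9 (remaining 31 GB)
13 GB → disk 1 (remaining 4 GB)
11 GB → disk 2 (remaining 6 GB)
10 GB → disk 3 (remaining 10 GB)
Final disks: [47,13] [47,11] [44,10] [43] [40] [37] [36] [35] [33].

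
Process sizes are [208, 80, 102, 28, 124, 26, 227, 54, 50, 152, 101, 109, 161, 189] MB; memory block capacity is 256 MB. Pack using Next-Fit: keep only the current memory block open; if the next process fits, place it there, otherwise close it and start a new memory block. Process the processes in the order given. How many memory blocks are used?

8 memory blocks

208 MB → memory block 1 (remaining 48 MB)
80 MB → memory block 2 (remaining 176 MB)
102 MB → memory block 2 (remaining 74 MB)
28 MB → memory block 2 (remaining 46 MB)
124 MB → memory block 3 (remaining 132 MB)
26 MB → memory block 3 (remaining 106 MB)
227 MB → memory block 4 (remaining 29 MB)
54 MB → memory block 5 (remaining 202 MB)
50 MB → memory block 5 (remaining 152 MB)
152 MB → memory block 5 (remaining 0 MB)
101 MB → memory block 6 (remaining 155 MB)
109 MB → memory block 6 (remaining 46 MB)
161 MB → memory block 7 (remaining 95 MB)
189 MB → memory block 8 (remaining 67 MB)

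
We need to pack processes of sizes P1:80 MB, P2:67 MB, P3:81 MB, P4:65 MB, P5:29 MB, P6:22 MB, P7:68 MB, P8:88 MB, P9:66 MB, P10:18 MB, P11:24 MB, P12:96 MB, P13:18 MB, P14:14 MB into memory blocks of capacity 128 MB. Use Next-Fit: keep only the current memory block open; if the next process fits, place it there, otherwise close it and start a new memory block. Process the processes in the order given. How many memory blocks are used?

Put P1 (80 MB) in memory block 1; 48 MB remain.
Put P2 (67 MB) in memory block 2; 61 MB remain.
Put P3 (81 MB) in memory block 3; 47 MB remain.
Put P4 (65 MB) in memory block 4; 63 MB remain.
Put P5 (29 MB) in memory block 4; 34 MB remain.
Put P6 (22 MB) in memory block 4; 12 MB remain.
Put P7 (68 MB) in memory block 5; 60 MB remain.
Put P8 (88 MB) in memory block 6; 40 MB remain.
Put P9 (66 MB) in memory block 7; 62 MB remain.
Put P10 (18 MB) in memory block 7; 44 MB remain.
Put P11 (24 MB) in memory block 7; 20 MB remain.
Put P12 (96 MB) in memory block 8; 32 MB remain.
Put P13 (18 MB) in memory block 8; 14 MB remain.
Put P14 (14 MB) in memory block 8; 0 MB remain.
Final memory blocks: [80] [67] [81] [65,29,22] [68] [88] [66,18,24] [96,18,14].

8 memory blocks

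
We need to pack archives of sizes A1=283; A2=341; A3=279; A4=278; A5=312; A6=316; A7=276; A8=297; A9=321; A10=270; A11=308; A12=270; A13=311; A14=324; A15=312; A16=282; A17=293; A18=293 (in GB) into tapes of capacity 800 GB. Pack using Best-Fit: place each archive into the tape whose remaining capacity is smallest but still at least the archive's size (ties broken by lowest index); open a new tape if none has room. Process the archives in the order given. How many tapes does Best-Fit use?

9

Put A1 (283 GB) in tape 1; 517 GB remain.
Put A2 (341 GB) in tape 1; 176 GB remain.
Put A3 (279 GB) in tape 2; 521 GB remain.
Put A4 (278 GB) in tape 2; 243 GB remain.
Put A5 (312 GB) in tape 3; 488 GB remain.
Put A6 (316 GB) in tape 3; 172 GB remain.
Put A7 (276 GB) in tape 4; 524 GB remain.
Put A8 (297 GB) in tape 4; 227 GB remain.
Put A9 (321 GB) in tape 5; 479 GB remain.
Put A10 (270 GB) in tape 5; 209 GB remain.
Put A11 (308 GB) in tape 6; 492 GB remain.
Put A12 (270 GB) in tape 6; 222 GB remain.
Put A13 (311 GB) in tape 7; 489 GB remain.
Put A14 (324 GB) in tape 7; 165 GB remain.
Put A15 (312 GB) in tape 8; 488 GB remain.
Put A16 (282 GB) in tape 8; 206 GB remain.
Put A17 (293 GB) in tape 9; 507 GB remain.
Put A18 (293 GB) in tape 9; 214 GB remain.
Final tapes: [283,341] [279,278] [312,316] [276,297] [321,270] [308,270] [311,324] [312,282] [293,293].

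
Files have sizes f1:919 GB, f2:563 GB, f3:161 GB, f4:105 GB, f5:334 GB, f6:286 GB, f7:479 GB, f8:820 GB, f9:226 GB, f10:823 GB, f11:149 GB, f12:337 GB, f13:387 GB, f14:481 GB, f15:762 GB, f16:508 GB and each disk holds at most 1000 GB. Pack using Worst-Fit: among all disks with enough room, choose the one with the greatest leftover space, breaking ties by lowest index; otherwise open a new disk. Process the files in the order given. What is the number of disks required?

9

Put f1 (919 GB) in disk 1; 81 GB remain.
Put f2 (563 GB) in disk 2; 437 GB remain.
Put f3 (161 GB) in disk 2; 276 GB remain.
Put f4 (105 GB) in disk 2; 171 GB remain.
Put f5 (334 GB) in disk 3; 666 GB remain.
Put f6 (286 GB) in disk 3; 380 GB remain.
Put f7 (479 GB) in disk 4; 521 GB remain.
Put f8 (820 GB) in disk 5; 180 GB remain.
Put f9 (226 GB) in disk 4; 295 GB remain.
Put f10 (823 GB) in disk 6; 177 GB remain.
Put f11 (149 GB) in disk 3; 231 GB remain.
Put f12 (337 GB) in disk 7; 663 GB remain.
Put f13 (387 GB) in disk 7; 276 GB remain.
Put f14 (481 GB) in disk 8; 519 GB remain.
Put f15 (762 GB) in disk 9; 238 GB remain.
Put f16 (508 GB) in disk 8; 11 GB remain.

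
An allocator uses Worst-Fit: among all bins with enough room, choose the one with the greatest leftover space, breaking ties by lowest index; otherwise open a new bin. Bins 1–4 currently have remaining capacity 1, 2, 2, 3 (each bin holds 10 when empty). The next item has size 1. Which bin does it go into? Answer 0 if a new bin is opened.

Bins with room: bin 1 (1), bin 2 (2), bin 3 (2), bin 4 (3).
Most room is bin 4 with 3 free.

4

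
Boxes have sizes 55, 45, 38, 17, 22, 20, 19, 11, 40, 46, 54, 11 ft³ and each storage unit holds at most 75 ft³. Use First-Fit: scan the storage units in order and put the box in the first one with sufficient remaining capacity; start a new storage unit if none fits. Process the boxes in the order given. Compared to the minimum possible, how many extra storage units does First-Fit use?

0

First-Fit: [55,17] [45,22] [38,20,11] [19,40,11] [46] [54] → 6 storage units.
Total size 378 ft³; any packing needs at least ⌈378/75⌉ = 6 storage units.
So 6 is already optimal.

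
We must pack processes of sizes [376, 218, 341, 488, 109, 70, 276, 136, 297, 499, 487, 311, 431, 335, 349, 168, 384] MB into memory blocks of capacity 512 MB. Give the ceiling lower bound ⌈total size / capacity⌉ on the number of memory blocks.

Total size = 376 + 218 + 341 + 488 + 109 + 70 + 276 + 136 + 297 + 499 + 487 + 311 + 431 + 335 + 349 + 168 + 384 = 5275 MB.
⌈5275 / 512⌉ = 11.

11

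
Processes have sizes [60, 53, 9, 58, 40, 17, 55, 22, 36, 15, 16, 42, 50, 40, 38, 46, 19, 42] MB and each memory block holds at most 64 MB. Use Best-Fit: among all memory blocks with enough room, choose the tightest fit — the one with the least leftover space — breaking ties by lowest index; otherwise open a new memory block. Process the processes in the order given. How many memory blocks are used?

Put 60 MB in memory block 1; 4 MB remain.
Put 53 MB in memory block 2; 11 MB remain.
Put 9 MB in memory block 2; 2 MB remain.
Put 58 MB in memory block 3; 6 MB remain.
Put 40 MB in memory block 4; 24 MB remain.
Put 17 MB in memory block 4; 7 MB remain.
Put 55 MB in memory block 5; 9 MB remain.
Put 22 MB in memory block 6; 42 MB remain.
Put 36 MB in memory block 6; 6 MB remain.
Put 15 MB in memory block 7; 49 MB remain.
Put 16 MB in memory block 7; 33 MB remain.
Put 42 MB in memory block 8; 22 MB remain.
Put 50 MB in memory block 9; 14 MB remain.
Put 40 MB in memory block 10; 24 MB remain.
Put 38 MB in memory block 11; 26 MB remain.
Put 46 MB in memory block 12; 18 MB remain.
Put 19 MB in memory block 8; 3 MB remain.
Put 42 MB in memory block 13; 22 MB remain.

13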